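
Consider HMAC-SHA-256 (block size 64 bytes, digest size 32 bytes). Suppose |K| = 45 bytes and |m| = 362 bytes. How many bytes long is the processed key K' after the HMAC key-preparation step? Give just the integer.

Key is 45 ≤ 64 bytes, zero-padded: |K'| = 64.

64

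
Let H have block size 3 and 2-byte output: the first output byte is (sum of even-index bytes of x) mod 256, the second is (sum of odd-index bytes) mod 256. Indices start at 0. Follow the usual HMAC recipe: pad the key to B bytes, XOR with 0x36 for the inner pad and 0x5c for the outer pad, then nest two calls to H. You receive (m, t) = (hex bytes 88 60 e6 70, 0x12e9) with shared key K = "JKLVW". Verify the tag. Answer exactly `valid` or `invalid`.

Key "JKLVW" = 4a 4b 4c 56 57 is 5 bytes > B = 3, so hash it first: H(key) = ed a1, then zero-pad to 3 bytes: K' = ed a1 00.
K' ⊕ ipad = db 97 36; K' ⊕ opad = b1 fd 5c.
Inner hash: even-index sum = 481 mod 256 = 225; odd-index sum = 517 mod 256 = 5 → e1 05.
Outer hash (recomputed tag): even-index sum = 274 mod 256 = 18; odd-index sum = 478 mod 256 = 222 → 12 de.
Recomputed tag = 12de; claimed = 12e9 → mismatch.

invalid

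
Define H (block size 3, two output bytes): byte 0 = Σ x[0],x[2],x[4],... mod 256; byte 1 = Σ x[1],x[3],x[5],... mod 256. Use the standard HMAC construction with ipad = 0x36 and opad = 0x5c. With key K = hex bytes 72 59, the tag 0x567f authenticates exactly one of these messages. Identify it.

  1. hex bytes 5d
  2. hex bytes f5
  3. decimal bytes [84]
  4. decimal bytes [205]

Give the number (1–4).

1

Key hex bytes 72 59 is 2 bytes ≤ B = 3; zero-pad to 3 bytes: K' = 72 59 00.
K' ⊕ ipad = 44 6f 36; K' ⊕ opad = 2e 05 5c.
m1: inner = H(44 6f 36 5d) = 7a cc; tag = H(2e 05 5c 7a cc) = 567f ← matches
m2: inner = H(44 6f 36 f5) = 7a 64; tag = H(2e 05 5c 7a 64) = ee7f
m3: inner = H(44 6f 36 54) = 7a c3; tag = H(2e 05 5c 7a c3) = 4d7f
m4: inner = H(44 6f 36 cd) = 7a 3c; tag = H(2e 05 5c 7a 3c) = c67f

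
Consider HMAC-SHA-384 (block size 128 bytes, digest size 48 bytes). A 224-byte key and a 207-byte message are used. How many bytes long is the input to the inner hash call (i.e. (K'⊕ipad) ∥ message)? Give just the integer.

335

Key is 224 > 128 bytes, so it is hashed to 48 bytes then zero-padded to 128: |K'| = 128.
Inner input = (K'⊕ipad) ∥ m → 128 + 207 = 335 bytes.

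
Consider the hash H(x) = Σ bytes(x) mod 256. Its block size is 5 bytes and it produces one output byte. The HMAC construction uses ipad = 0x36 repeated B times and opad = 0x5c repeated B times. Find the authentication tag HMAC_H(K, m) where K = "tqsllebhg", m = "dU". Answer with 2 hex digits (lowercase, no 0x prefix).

Key "tqsllebhg" = 74 71 73 6c 6c 65 62 68 67 is 9 bytes > B = 5, so hash it first: H(key) = c6, then zero-pad to 5 bytes: K' = c6 00 00 00 00.
K' ⊕ ipad = f0 36 36 36 36.  K' ⊕ opad = 9a 5c 5c 5c 5c.
Inner input = (K'⊕ipad) ∥ m = f0 36 36 36 36 ∥ 64 55.
Inner hash: sum = 240+54+54+54+54+100+85 = 641; mod 256 = 129 → 81.
Outer input = (K'⊕opad) ∥ inner = 9a 5c 5c 5c 5c ∥ 81.
Outer hash (tag): sum = 154+92+92+92+92+129 = 651; mod 256 = 139 → 8b.

8b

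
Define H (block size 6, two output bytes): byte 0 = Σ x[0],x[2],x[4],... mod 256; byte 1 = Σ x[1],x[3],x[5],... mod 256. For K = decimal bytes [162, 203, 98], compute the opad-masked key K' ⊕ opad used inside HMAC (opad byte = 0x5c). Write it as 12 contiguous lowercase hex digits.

Key decimal bytes [162, 203, 98] = a2 cb 62 is 3 bytes ≤ B = 6; zero-pad to 6 bytes: K' = a2 cb 62 00 00 00.
XOR each byte with 0x5c: a2⊕5c=fe, cb⊕5c=97, 62⊕5c=3e, 00⊕5c=5c, 00⊕5c=5c, 00⊕5c=5c.

fe973e5c5c5c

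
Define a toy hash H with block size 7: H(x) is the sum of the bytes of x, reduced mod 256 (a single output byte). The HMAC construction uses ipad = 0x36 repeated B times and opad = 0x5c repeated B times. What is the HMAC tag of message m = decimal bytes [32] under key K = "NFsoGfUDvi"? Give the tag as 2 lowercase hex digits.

Key "NFsoGfUDvi" = 4e 46 73 6f 47 66 55 44 76 69 is 10 bytes > B = 7, so hash it first: H(key) = 9b, then zero-pad to 7 bytes: K' = 9b 00 00 00 00 00 00.
K' ⊕ ipad = ad 36 36 36 36 36 36.  K' ⊕ opad = c7 5c 5c 5c 5c 5c 5c.
Inner input = (K'⊕ipad) ∥ m = ad 36 36 36 36 36 36 ∥ 20.
Inner hash: sum = 173+54+54+54+54+54+54+32 = 529; mod 256 = 17 → 11.
Outer input = (K'⊕opad) ∥ inner = c7 5c 5c 5c 5c 5c 5c ∥ 11.
Outer hash (tag): sum = 199+92+92+92+92+92+92+17 = 768; mod 256 = 0 → 00.

00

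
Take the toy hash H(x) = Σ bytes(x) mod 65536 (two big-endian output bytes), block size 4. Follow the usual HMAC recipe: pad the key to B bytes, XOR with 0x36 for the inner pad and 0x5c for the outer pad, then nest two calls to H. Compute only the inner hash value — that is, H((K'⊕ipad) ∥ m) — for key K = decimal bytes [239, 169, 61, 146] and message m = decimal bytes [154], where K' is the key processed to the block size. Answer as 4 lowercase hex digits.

02c1

Key decimal bytes [239, 169, 61, 146] = ef a9 3d 92 is exactly B = 4 bytes: K' = ef a9 3d 92.
K' ⊕ ipad = d9 9f 0b a4.
Inner input = d9 9f 0b a4 ∥ 9a.
Inner hash: sum = 217+159+11+164+154 = 705 → 02 c1.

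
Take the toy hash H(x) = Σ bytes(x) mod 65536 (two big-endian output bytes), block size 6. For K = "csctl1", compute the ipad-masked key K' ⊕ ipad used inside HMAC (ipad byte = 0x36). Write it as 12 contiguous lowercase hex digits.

Key "csctl1" = 63 73 63 74 6c 31 is exactly B = 6 bytes: K' = 63 73 63 74 6c 31.
XOR each byte with 0x36: 63⊕36=55, 73⊕36=45, 63⊕36=55, 74⊕36=42, 6c⊕36=5a, 31⊕36=07.

554555425a07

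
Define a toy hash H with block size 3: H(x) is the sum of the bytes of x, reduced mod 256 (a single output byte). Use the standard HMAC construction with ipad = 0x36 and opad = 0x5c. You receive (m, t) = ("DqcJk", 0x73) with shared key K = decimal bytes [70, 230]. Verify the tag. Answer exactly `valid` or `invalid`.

valid

Key decimal bytes [70, 230] = 46 e6 is 2 bytes ≤ B = 3; zero-pad to 3 bytes: K' = 46 e6 00.
K' ⊕ ipad = 70 d0 36; K' ⊕ opad = 1a ba 5c.
Inner hash: sum = 112+208+54+68+113+99+74+107 = 835; mod 256 = 67 → 43.
Outer hash (recomputed tag): sum = 26+186+92+67 = 371; mod 256 = 115 → 73.
Recomputed tag = 73; claimed = 73 → match.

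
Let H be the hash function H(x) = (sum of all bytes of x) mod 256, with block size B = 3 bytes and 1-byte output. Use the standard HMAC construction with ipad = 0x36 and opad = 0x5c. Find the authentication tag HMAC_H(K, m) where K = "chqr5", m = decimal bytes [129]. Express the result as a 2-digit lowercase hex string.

39

Key "chqr5" = 63 68 71 72 35 is 5 bytes > B = 3, so hash it first: H(key) = e3, then zero-pad to 3 bytes: K' = e3 00 00.
K' ⊕ ipad = d5 36 36.  K' ⊕ opad = bf 5c 5c.
Inner input = (K'⊕ipad) ∥ m = d5 36 36 ∥ 81.
Inner hash: sum = 213+54+54+129 = 450; mod 256 = 194 → c2.
Outer input = (K'⊕opad) ∥ inner = bf 5c 5c ∥ c2.
Outer hash (tag): sum = 191+92+92+194 = 569; mod 256 = 57 → 39.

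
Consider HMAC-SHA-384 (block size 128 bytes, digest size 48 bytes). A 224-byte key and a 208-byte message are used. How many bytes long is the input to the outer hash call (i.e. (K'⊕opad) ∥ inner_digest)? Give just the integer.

176

Key is 224 > 128 bytes, so it is hashed to 48 bytes then zero-padded to 128: |K'| = 128.
Outer input = (K'⊕opad) ∥ H(inner) → 128 + 48 = 176 bytes.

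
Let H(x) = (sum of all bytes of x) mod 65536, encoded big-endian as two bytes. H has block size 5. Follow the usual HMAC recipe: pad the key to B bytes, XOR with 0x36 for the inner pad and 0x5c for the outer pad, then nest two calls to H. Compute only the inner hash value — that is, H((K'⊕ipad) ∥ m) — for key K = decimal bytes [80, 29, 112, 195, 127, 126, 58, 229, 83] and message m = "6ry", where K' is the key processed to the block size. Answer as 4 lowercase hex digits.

Key decimal bytes [80, 29, 112, 195, 127, 126, 58, 229, 83] = 50 1d 70 c3 7f 7e 3a e5 53 is 9 bytes > B = 5, so hash it first: H(key) = 04 0f, then zero-pad to 5 bytes: K' = 04 0f 00 00 00.
K' ⊕ ipad = 32 39 36 36 36.
Inner input = 32 39 36 36 36 ∥ 36 72 79.
Inner hash: sum = 50+57+54+54+54+54+114+121 = 558 → 02 2e.

022e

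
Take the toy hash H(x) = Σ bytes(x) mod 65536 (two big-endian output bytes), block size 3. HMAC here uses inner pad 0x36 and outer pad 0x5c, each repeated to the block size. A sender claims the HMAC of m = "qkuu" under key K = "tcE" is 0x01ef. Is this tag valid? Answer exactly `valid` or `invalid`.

invalid

Key "tcE" = 74 63 45 is exactly B = 3 bytes: K' = 74 63 45.
K' ⊕ ipad = 42 55 73; K' ⊕ opad = 28 3f 19.
Inner hash: sum = 66+85+115+113+107+117+117 = 720 → 02 d0.
Outer hash (recomputed tag): sum = 40+63+25+2+208 = 338 → 01 52.
Recomputed tag = 0152; claimed = 01ef → mismatch.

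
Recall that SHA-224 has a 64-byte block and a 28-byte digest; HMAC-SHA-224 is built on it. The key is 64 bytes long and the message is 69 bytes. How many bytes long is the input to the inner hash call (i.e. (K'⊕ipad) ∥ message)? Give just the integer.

133

Key is 64 ≤ 64 bytes, zero-padded: |K'| = 64.
Inner input = (K'⊕ipad) ∥ m → 64 + 69 = 133 bytes.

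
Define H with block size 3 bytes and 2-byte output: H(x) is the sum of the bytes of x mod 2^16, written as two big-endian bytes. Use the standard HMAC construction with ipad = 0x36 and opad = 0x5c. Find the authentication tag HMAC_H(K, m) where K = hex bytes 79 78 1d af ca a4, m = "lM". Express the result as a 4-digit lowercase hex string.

Key hex bytes 79 78 1d af ca a4 is 6 bytes > B = 3, so hash it first: H(key) = 03 2b, then zero-pad to 3 bytes: K' = 03 2b 00.
K' ⊕ ipad = 35 1d 36.  K' ⊕ opad = 5f 77 5c.
Inner input = (K'⊕ipad) ∥ m = 35 1d 36 ∥ 6c 4d.
Inner hash: sum = 53+29+54+108+77 = 321 → 01 41.
Outer input = (K'⊕opad) ∥ inner = 5f 77 5c ∥ 01 41.
Outer hash (tag): sum = 95+119+92+1+65 = 372 → 01 74.

0174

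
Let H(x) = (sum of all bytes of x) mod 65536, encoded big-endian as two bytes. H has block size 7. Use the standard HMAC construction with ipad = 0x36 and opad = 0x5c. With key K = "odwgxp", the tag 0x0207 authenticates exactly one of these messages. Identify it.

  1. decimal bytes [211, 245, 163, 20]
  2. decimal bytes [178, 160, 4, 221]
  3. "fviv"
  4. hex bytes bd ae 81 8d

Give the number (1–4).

1

Key "odwgxp" = 6f 64 77 67 78 70 is 6 bytes ≤ B = 7; zero-pad to 7 bytes: K' = 6f 64 77 67 78 70 00.
K' ⊕ ipad = 59 52 41 51 4e 46 36; K' ⊕ opad = 33 38 2b 3b 24 2c 5c.
m1: inner = H(59 52 41 51 4e 46 36 d3 f5 a3 14) = 04 86; tag = H(33 38 2b 3b 24 2c 5c 04 86) = 0207 ← matches
m2: inner = H(59 52 41 51 4e 46 36 b2 a0 04 dd) = 04 3a; tag = H(33 38 2b 3b 24 2c 5c 04 3a) = 01bb
m3: inner = H(59 52 41 51 4e 46 36 66 76 69 76) = 03 c2; tag = H(33 38 2b 3b 24 2c 5c 03 c2) = 0242
m4: inner = H(59 52 41 51 4e 46 36 bd ae 81 8d) = 04 80; tag = H(33 38 2b 3b 24 2c 5c 04 80) = 0201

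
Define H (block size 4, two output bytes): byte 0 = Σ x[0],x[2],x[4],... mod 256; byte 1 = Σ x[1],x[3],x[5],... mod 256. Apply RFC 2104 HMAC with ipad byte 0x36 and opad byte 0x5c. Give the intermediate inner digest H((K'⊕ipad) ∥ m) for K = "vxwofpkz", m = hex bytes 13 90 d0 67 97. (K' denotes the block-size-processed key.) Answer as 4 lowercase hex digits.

3814

Key "vxwofpkz" = 76 78 77 6f 66 70 6b 7a is 8 bytes > B = 4, so hash it first: H(key) = be d1, then zero-pad to 4 bytes: K' = be d1 00 00.
K' ⊕ ipad = 88 e7 36 36.
Inner input = 88 e7 36 36 ∥ 13 90 d0 67 97.
Inner hash: even-index sum = 568 mod 256 = 56; odd-index sum = 532 mod 256 = 20 → 38 14.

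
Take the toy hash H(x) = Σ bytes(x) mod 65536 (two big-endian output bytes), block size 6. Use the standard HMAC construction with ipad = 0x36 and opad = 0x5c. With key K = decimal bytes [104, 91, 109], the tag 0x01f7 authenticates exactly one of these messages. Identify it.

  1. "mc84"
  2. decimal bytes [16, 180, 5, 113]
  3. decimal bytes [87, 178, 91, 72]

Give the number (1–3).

Key decimal bytes [104, 91, 109] = 68 5b 6d is 3 bytes ≤ B = 6; zero-pad to 6 bytes: K' = 68 5b 6d 00 00 00.
K' ⊕ ipad = 5e 6d 5b 36 36 36; K' ⊕ opad = 34 07 31 5c 5c 5c.
m1: inner = H(5e 6d 5b 36 36 36 6d 63 38 34) = 03 04; tag = H(34 07 31 5c 5c 5c 03 04) = 0187
m2: inner = H(5e 6d 5b 36 36 36 10 b4 05 71) = 03 02; tag = H(34 07 31 5c 5c 5c 03 02) = 0185
m3: inner = H(5e 6d 5b 36 36 36 57 b2 5b 48) = 03 74; tag = H(34 07 31 5c 5c 5c 03 74) = 01f7 ← matches

3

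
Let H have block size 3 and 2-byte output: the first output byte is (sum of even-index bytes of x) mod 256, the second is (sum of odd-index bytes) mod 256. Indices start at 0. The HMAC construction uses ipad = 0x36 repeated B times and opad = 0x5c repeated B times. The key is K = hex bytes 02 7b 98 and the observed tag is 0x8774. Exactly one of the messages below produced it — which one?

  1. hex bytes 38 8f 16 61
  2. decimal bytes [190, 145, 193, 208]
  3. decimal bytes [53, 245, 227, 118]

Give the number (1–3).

3

Key hex bytes 02 7b 98 is exactly B = 3 bytes: K' = 02 7b 98.
K' ⊕ ipad = 34 4d ae; K' ⊕ opad = 5e 27 c4.
m1: inner = H(34 4d ae 38 8f 16 61) = d2 9b; tag = H(5e 27 c4 d2 9b) = bdf9
m2: inner = H(34 4d ae be 91 c1 d0) = 43 cc; tag = H(5e 27 c4 43 cc) = ee6a
m3: inner = H(34 4d ae 35 f5 e3 76) = 4d 65; tag = H(5e 27 c4 4d 65) = 8774 ← matches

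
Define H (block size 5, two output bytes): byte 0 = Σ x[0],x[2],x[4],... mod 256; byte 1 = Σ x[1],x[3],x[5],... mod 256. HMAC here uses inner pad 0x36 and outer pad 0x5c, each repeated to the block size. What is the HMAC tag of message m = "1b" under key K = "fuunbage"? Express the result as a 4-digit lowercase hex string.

Key "fuunbage" = 66 75 75 6e 62 61 67 65 is 8 bytes > B = 5, so hash it first: H(key) = a4 a9, then zero-pad to 5 bytes: K' = a4 a9 00 00 00.
K' ⊕ ipad = 92 9f 36 36 36.  K' ⊕ opad = f8 f5 5c 5c 5c.
Inner input = (K'⊕ipad) ∥ m = 92 9f 36 36 36 ∥ 31 62.
Inner hash: even-index sum = 352 mod 256 = 96; odd-index sum = 262 mod 256 = 6 → 60 06.
Outer input = (K'⊕opad) ∥ inner = f8 f5 5c 5c 5c ∥ 60 06.
Outer hash (tag): even-index sum = 438 mod 256 = 182; odd-index sum = 433 mod 256 = 177 → b6 b1.

b6b1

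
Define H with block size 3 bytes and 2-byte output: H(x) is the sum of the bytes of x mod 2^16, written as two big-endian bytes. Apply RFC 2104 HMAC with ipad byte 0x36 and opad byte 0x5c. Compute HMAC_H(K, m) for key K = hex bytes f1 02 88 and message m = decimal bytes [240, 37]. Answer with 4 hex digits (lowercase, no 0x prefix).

Key hex bytes f1 02 88 is exactly B = 3 bytes: K' = f1 02 88.
K' ⊕ ipad = c7 34 be.  K' ⊕ opad = ad 5e d4.
Inner input = (K'⊕ipad) ∥ m = c7 34 be ∥ f0 25.
Inner hash: sum = 199+52+190+240+37 = 718 → 02 ce.
Outer input = (K'⊕opad) ∥ inner = ad 5e d4 ∥ 02 ce.
Outer hash (tag): sum = 173+94+212+2+206 = 687 → 02 af.

02af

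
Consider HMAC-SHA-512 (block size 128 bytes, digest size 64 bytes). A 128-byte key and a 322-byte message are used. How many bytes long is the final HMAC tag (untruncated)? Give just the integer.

The tag is one SHA-512 digest: 64 bytes.

64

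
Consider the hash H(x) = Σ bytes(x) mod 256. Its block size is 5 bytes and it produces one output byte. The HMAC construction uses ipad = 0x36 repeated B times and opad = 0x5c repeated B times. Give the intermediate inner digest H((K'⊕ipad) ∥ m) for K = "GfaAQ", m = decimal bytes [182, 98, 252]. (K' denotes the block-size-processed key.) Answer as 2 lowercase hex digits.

Key "GfaAQ" = 47 66 61 41 51 is exactly B = 5 bytes: K' = 47 66 61 41 51.
K' ⊕ ipad = 71 50 57 77 67.
Inner input = 71 50 57 77 67 ∥ b6 62 fc.
Inner hash: sum = 113+80+87+119+103+182+98+252 = 1034; mod 256 = 10 → 0a.

0a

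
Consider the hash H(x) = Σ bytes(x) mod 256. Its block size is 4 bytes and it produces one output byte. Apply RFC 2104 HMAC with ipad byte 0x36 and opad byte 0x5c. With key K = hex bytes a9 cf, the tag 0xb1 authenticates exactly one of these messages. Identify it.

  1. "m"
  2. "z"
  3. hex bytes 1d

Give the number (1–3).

Key hex bytes a9 cf is 2 bytes ≤ B = 4; zero-pad to 4 bytes: K' = a9 cf 00 00.
K' ⊕ ipad = 9f f9 36 36; K' ⊕ opad = f5 93 5c 5c.
m1: inner = H(9f f9 36 36 6d) = 71; tag = H(f5 93 5c 5c 71) = b1 ← matches
m2: inner = H(9f f9 36 36 7a) = 7e; tag = H(f5 93 5c 5c 7e) = be
m3: inner = H(9f f9 36 36 1d) = 21; tag = H(f5 93 5c 5c 21) = 61

1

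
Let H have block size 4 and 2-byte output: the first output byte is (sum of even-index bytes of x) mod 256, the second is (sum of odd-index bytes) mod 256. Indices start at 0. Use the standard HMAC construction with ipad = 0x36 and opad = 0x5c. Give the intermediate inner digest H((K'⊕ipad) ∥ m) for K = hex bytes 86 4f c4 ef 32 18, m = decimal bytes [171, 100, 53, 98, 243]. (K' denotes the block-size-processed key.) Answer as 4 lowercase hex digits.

Key hex bytes 86 4f c4 ef 32 18 is 6 bytes > B = 4, so hash it first: H(key) = 7c 56, then zero-pad to 4 bytes: K' = 7c 56 00 00.
K' ⊕ ipad = 4a 60 36 36.
Inner input = 4a 60 36 36 ∥ ab 64 35 62 f3.
Inner hash: even-index sum = 595 mod 256 = 83; odd-index sum = 348 mod 256 = 92 → 53 5c.

535c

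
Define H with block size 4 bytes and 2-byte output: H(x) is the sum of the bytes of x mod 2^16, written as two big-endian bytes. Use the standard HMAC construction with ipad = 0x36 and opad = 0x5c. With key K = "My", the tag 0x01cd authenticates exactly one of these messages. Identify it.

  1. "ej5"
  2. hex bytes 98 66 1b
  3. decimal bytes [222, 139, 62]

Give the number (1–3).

Key "My" = 4d 79 is 2 bytes ≤ B = 4; zero-pad to 4 bytes: K' = 4d 79 00 00.
K' ⊕ ipad = 7b 4f 36 36; K' ⊕ opad = 11 25 5c 5c.
m1: inner = H(7b 4f 36 36 65 6a 35) = 02 3a; tag = H(11 25 5c 5c 02 3a) = 012a
m2: inner = H(7b 4f 36 36 98 66 1b) = 02 4f; tag = H(11 25 5c 5c 02 4f) = 013f
m3: inner = H(7b 4f 36 36 de 8b 3e) = 02 dd; tag = H(11 25 5c 5c 02 dd) = 01cd ← matches

3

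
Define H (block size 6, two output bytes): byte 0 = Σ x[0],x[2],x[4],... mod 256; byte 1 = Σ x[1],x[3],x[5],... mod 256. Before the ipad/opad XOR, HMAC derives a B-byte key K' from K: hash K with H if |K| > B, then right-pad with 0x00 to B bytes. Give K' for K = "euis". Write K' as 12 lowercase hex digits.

657569730000

Key "euis" = 65 75 69 73 is 4 bytes ≤ B = 6; zero-pad to 6 bytes: K' = 65 75 69 73 00 00.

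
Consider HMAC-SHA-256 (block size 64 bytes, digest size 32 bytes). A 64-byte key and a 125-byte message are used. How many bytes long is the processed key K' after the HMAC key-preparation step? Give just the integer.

64

Key is 64 ≤ 64 bytes, zero-padded: |K'| = 64.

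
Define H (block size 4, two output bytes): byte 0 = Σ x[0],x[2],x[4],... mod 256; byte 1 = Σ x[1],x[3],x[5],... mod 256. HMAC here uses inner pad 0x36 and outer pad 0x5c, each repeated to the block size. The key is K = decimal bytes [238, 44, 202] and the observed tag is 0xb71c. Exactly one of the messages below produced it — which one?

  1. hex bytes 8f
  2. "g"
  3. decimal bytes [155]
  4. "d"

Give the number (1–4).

3

Key decimal bytes [238, 44, 202] = ee 2c ca is 3 bytes ≤ B = 4; zero-pad to 4 bytes: K' = ee 2c ca 00.
K' ⊕ ipad = d8 1a fc 36; K' ⊕ opad = b2 70 96 5c.
m1: inner = H(d8 1a fc 36 8f) = 63 50; tag = H(b2 70 96 5c 63 50) = ab1c
m2: inner = H(d8 1a fc 36 67) = 3b 50; tag = H(b2 70 96 5c 3b 50) = 831c
m3: inner = H(d8 1a fc 36 9b) = 6f 50; tag = H(b2 70 96 5c 6f 50) = b71c ← matches
m4: inner = H(d8 1a fc 36 64) = 38 50; tag = H(b2 70 96 5c 38 50) = 801c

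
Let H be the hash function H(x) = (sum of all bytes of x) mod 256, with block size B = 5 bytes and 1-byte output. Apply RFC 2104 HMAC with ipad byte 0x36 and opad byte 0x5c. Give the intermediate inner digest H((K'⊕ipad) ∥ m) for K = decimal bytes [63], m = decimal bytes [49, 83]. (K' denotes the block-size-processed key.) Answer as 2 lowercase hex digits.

65

Key decimal bytes [63] = 3f is 1 byte ≤ B = 5; zero-pad to 5 bytes: K' = 3f 00 00 00 00.
K' ⊕ ipad = 09 36 36 36 36.
Inner input = 09 36 36 36 36 ∥ 31 53.
Inner hash: sum = 9+54+54+54+54+49+83 = 357; mod 256 = 101 → 65.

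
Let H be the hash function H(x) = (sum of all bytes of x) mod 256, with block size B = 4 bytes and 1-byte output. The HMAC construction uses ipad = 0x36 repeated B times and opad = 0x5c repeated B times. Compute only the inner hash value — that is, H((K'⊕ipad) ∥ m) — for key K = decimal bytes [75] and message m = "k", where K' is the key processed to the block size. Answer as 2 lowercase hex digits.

Key decimal bytes [75] = 4b is 1 byte ≤ B = 4; zero-pad to 4 bytes: K' = 4b 00 00 00.
K' ⊕ ipad = 7d 36 36 36.
Inner input = 7d 36 36 36 ∥ 6b.
Inner hash: sum = 125+54+54+54+107 = 394; mod 256 = 138 → 8a.

8a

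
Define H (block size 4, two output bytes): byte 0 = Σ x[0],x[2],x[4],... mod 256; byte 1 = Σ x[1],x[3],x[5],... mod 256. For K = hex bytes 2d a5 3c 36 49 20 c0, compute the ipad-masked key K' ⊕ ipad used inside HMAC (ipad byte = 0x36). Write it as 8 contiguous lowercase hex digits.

44cd3636

Key hex bytes 2d a5 3c 36 49 20 c0 is 7 bytes > B = 4, so hash it first: H(key) = 72 fb, then zero-pad to 4 bytes: K' = 72 fb 00 00.
XOR each byte with 0x36: 72⊕36=44, fb⊕36=cd, 00⊕36=36, 00⊕36=36.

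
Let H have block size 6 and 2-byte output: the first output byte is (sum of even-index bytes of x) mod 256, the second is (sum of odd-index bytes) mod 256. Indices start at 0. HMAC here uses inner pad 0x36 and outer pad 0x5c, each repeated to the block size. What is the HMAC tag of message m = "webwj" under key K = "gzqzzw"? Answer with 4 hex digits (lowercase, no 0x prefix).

Key "gzqzzw" = 67 7a 71 7a 7a 77 is exactly B = 6 bytes: K' = 67 7a 71 7a 7a 77.
K' ⊕ ipad = 51 4c 47 4c 4c 41.  K' ⊕ opad = 3b 26 2d 26 26 2b.
Inner input = (K'⊕ipad) ∥ m = 51 4c 47 4c 4c 41 ∥ 77 65 62 77 6a.
Inner hash: even-index sum = 551 mod 256 = 39; odd-index sum = 437 mod 256 = 181 → 27 b5.
Outer input = (K'⊕opad) ∥ inner = 3b 26 2d 26 26 2b ∥ 27 b5.
Outer hash (tag): even-index sum = 181 mod 256 = 181; odd-index sum = 300 mod 256 = 44 → b5 2c.

b52c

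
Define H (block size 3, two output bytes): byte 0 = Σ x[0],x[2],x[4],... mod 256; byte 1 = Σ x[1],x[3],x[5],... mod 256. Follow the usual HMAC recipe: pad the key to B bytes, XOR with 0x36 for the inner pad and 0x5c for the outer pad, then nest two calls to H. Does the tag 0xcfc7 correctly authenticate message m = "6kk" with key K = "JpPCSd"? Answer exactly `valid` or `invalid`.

valid

Key "JpPCSd" = 4a 70 50 43 53 64 is 6 bytes > B = 3, so hash it first: H(key) = ed 17, then zero-pad to 3 bytes: K' = ed 17 00.
K' ⊕ ipad = db 21 36; K' ⊕ opad = b1 4b 5c.
Inner hash: even-index sum = 380 mod 256 = 124; odd-index sum = 194 mod 256 = 194 → 7c c2.
Outer hash (recomputed tag): even-index sum = 463 mod 256 = 207; odd-index sum = 199 mod 256 = 199 → cf c7.
Recomputed tag = cfc7; claimed = cfc7 → match.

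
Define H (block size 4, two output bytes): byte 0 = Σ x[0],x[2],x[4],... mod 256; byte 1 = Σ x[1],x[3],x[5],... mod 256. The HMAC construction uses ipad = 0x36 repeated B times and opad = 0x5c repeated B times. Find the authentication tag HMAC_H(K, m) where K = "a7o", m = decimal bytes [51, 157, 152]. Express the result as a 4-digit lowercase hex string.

Key "a7o" = 61 37 6f is 3 bytes ≤ B = 4; zero-pad to 4 bytes: K' = 61 37 6f 00.
K' ⊕ ipad = 57 01 59 36.  K' ⊕ opad = 3d 6b 33 5c.
Inner input = (K'⊕ipad) ∥ m = 57 01 59 36 ∥ 33 9d 98.
Inner hash: even-index sum = 379 mod 256 = 123; odd-index sum = 212 mod 256 = 212 → 7b d4.
Outer input = (K'⊕opad) ∥ inner = 3d 6b 33 5c ∥ 7b d4.
Outer hash (tag): even-index sum = 235 mod 256 = 235; odd-index sum = 411 mod 256 = 155 → eb 9b.

eb9b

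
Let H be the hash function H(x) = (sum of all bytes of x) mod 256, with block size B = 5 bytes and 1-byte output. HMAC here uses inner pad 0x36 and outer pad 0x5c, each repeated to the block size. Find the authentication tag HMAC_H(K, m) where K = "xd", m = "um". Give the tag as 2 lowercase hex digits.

Key "xd" = 78 64 is 2 bytes ≤ B = 5; zero-pad to 5 bytes: K' = 78 64 00 00 00.
K' ⊕ ipad = 4e 52 36 36 36.  K' ⊕ opad = 24 38 5c 5c 5c.
Inner input = (K'⊕ipad) ∥ m = 4e 52 36 36 36 ∥ 75 6d.
Inner hash: sum = 78+82+54+54+54+117+109 = 548; mod 256 = 36 → 24.
Outer input = (K'⊕opad) ∥ inner = 24 38 5c 5c 5c ∥ 24.
Outer hash (tag): sum = 36+56+92+92+92+36 = 404; mod 256 = 148 → 94.

94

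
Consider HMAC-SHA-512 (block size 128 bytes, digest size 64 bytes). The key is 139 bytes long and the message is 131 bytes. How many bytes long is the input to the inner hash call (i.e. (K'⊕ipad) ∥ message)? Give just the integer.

Key is 139 > 128 bytes, so it is hashed to 64 bytes then zero-padded to 128: |K'| = 128.
Inner input = (K'⊕ipad) ∥ m → 128 + 131 = 259 bytes.

259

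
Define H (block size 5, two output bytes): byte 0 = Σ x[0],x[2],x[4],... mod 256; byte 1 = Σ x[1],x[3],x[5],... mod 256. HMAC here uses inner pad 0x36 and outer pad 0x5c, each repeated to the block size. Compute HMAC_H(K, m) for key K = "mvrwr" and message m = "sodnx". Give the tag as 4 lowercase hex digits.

5d15

Key "mvrwr" = 6d 76 72 77 72 is exactly B = 5 bytes: K' = 6d 76 72 77 72.
K' ⊕ ipad = 5b 40 44 41 44.  K' ⊕ opad = 31 2a 2e 2b 2e.
Inner input = (K'⊕ipad) ∥ m = 5b 40 44 41 44 ∥ 73 6f 64 6e 78.
Inner hash: even-index sum = 448 mod 256 = 192; odd-index sum = 464 mod 256 = 208 → c0 d0.
Outer input = (K'⊕opad) ∥ inner = 31 2a 2e 2b 2e ∥ c0 d0.
Outer hash (tag): even-index sum = 349 mod 256 = 93; odd-index sum = 277 mod 256 = 21 → 5d 15.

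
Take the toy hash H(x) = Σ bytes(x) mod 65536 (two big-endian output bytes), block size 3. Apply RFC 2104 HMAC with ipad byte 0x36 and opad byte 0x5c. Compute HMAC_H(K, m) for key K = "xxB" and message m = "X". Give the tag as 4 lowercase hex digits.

Key "xxB" = 78 78 42 is exactly B = 3 bytes: K' = 78 78 42.
K' ⊕ ipad = 4e 4e 74.  K' ⊕ opad = 24 24 1e.
Inner input = (K'⊕ipad) ∥ m = 4e 4e 74 ∥ 58.
Inner hash: sum = 78+78+116+88 = 360 → 01 68.
Outer input = (K'⊕opad) ∥ inner = 24 24 1e ∥ 01 68.
Outer hash (tag): sum = 36+36+30+1+104 = 207 → 00 cf.

00cf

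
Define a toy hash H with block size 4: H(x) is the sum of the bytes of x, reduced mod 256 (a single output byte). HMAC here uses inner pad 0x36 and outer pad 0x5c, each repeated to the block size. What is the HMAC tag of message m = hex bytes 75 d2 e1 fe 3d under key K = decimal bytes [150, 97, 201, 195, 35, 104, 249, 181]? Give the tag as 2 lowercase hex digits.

83

Key decimal bytes [150, 97, 201, 195, 35, 104, 249, 181] = 96 61 c9 c3 23 68 f9 b5 is 8 bytes > B = 4, so hash it first: H(key) = bc, then zero-pad to 4 bytes: K' = bc 00 00 00.
K' ⊕ ipad = 8a 36 36 36.  K' ⊕ opad = e0 5c 5c 5c.
Inner input = (K'⊕ipad) ∥ m = 8a 36 36 36 ∥ 75 d2 e1 fe 3d.
Inner hash: sum = 138+54+54+54+117+210+225+254+61 = 1167; mod 256 = 143 → 8f.
Outer input = (K'⊕opad) ∥ inner = e0 5c 5c 5c ∥ 8f.
Outer hash (tag): sum = 224+92+92+92+143 = 643; mod 256 = 131 → 83.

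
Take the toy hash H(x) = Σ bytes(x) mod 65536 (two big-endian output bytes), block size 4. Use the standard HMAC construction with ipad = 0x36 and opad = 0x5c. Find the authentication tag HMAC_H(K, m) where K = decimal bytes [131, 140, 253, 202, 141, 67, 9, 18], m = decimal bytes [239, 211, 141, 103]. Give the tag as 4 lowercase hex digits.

0206

Key decimal bytes [131, 140, 253, 202, 141, 67, 9, 18] = 83 8c fd ca 8d 43 09 12 is 8 bytes > B = 4, so hash it first: H(key) = 03 c1, then zero-pad to 4 bytes: K' = 03 c1 00 00.
K' ⊕ ipad = 35 f7 36 36.  K' ⊕ opad = 5f 9d 5c 5c.
Inner input = (K'⊕ipad) ∥ m = 35 f7 36 36 ∥ ef d3 8d 67.
Inner hash: sum = 53+247+54+54+239+211+141+103 = 1102 → 04 4e.
Outer input = (K'⊕opad) ∥ inner = 5f 9d 5c 5c ∥ 04 4e.
Outer hash (tag): sum = 95+157+92+92+4+78 = 518 → 02 06.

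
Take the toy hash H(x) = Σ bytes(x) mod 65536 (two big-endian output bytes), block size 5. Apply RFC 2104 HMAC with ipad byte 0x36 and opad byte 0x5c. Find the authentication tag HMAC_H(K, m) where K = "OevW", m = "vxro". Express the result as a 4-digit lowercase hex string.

Key "OevW" = 4f 65 76 57 is 4 bytes ≤ B = 5; zero-pad to 5 bytes: K' = 4f 65 76 57 00.
K' ⊕ ipad = 79 53 40 61 36.  K' ⊕ opad = 13 39 2a 0b 5c.
Inner input = (K'⊕ipad) ∥ m = 79 53 40 61 36 ∥ 76 78 72 6f.
Inner hash: sum = 121+83+64+97+54+118+120+114+111 = 882 → 03 72.
Outer input = (K'⊕opad) ∥ inner = 13 39 2a 0b 5c ∥ 03 72.
Outer hash (tag): sum = 19+57+42+11+92+3+114 = 338 → 01 52.

0152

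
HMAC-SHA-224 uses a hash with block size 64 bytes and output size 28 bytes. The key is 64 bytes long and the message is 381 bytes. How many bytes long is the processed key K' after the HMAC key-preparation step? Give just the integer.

64

Key is 64 ≤ 64 bytes, zero-padded: |K'| = 64.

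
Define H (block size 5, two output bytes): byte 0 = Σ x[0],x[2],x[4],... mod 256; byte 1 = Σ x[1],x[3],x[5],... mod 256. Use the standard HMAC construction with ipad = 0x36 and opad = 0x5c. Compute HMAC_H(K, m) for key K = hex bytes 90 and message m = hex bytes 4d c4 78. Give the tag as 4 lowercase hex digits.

Key hex bytes 90 is 1 byte ≤ B = 5; zero-pad to 5 bytes: K' = 90 00 00 00 00.
K' ⊕ ipad = a6 36 36 36 36.  K' ⊕ opad = cc 5c 5c 5c 5c.
Inner input = (K'⊕ipad) ∥ m = a6 36 36 36 36 ∥ 4d c4 78.
Inner hash: even-index sum = 470 mod 256 = 214; odd-index sum = 305 mod 256 = 49 → d6 31.
Outer input = (K'⊕opad) ∥ inner = cc 5c 5c 5c 5c ∥ d6 31.
Outer hash (tag): even-index sum = 437 mod 256 = 181; odd-index sum = 398 mod 256 = 142 → b5 8e.

b58e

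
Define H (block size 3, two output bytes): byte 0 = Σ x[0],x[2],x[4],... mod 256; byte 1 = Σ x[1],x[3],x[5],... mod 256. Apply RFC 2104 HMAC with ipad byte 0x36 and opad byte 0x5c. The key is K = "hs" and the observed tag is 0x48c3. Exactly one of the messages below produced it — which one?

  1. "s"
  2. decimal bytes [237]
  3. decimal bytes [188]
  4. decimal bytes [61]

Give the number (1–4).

Key "hs" = 68 73 is 2 bytes ≤ B = 3; zero-pad to 3 bytes: K' = 68 73 00.
K' ⊕ ipad = 5e 45 36; K' ⊕ opad = 34 2f 5c.
m1: inner = H(5e 45 36 73) = 94 b8; tag = H(34 2f 5c 94 b8) = 48c3 ← matches
m2: inner = H(5e 45 36 ed) = 94 32; tag = H(34 2f 5c 94 32) = c2c3
m3: inner = H(5e 45 36 bc) = 94 01; tag = H(34 2f 5c 94 01) = 91c3
m4: inner = H(5e 45 36 3d) = 94 82; tag = H(34 2f 5c 94 82) = 12c3

1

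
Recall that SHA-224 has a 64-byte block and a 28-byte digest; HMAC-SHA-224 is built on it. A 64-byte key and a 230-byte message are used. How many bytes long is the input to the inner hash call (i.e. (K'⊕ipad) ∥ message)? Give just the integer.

Key is 64 ≤ 64 bytes, zero-padded: |K'| = 64.
Inner input = (K'⊕ipad) ∥ m → 64 + 230 = 294 bytes.

294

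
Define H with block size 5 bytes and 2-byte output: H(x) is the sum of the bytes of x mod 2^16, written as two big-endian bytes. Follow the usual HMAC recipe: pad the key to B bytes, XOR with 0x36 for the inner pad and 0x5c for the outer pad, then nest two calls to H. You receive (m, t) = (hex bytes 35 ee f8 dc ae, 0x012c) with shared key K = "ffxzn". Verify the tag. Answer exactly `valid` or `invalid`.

valid

Key "ffxzn" = 66 66 78 7a 6e is exactly B = 5 bytes: K' = 66 66 78 7a 6e.
K' ⊕ ipad = 50 50 4e 4c 58; K' ⊕ opad = 3a 3a 24 26 32.
Inner hash: sum = 80+80+78+76+88+53+238+248+220+174 = 1335 → 05 37.
Outer hash (recomputed tag): sum = 58+58+36+38+50+5+55 = 300 → 01 2c.
Recomputed tag = 012c; claimed = 012c → match.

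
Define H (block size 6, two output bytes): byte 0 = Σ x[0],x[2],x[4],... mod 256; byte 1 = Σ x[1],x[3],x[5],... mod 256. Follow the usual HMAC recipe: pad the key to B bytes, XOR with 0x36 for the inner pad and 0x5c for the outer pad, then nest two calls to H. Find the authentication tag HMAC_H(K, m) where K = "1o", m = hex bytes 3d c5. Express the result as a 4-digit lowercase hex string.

d575

Key "1o" = 31 6f is 2 bytes ≤ B = 6; zero-pad to 6 bytes: K' = 31 6f 00 00 00 00.
K' ⊕ ipad = 07 59 36 36 36 36.  K' ⊕ opad = 6d 33 5c 5c 5c 5c.
Inner input = (K'⊕ipad) ∥ m = 07 59 36 36 36 36 ∥ 3d c5.
Inner hash: even-index sum = 176 mod 256 = 176; odd-index sum = 394 mod 256 = 138 → b0 8a.
Outer input = (K'⊕opad) ∥ inner = 6d 33 5c 5c 5c 5c ∥ b0 8a.
Outer hash (tag): even-index sum = 469 mod 256 = 213; odd-index sum = 373 mod 256 = 117 → d5 75.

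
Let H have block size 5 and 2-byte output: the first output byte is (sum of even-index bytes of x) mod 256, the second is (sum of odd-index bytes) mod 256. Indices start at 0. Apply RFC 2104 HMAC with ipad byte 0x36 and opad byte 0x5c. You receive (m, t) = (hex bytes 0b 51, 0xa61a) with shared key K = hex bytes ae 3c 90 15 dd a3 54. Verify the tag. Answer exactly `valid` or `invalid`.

Key hex bytes ae 3c 90 15 dd a3 54 is 7 bytes > B = 5, so hash it first: H(key) = 6f f4, then zero-pad to 5 bytes: K' = 6f f4 00 00 00.
K' ⊕ ipad = 59 c2 36 36 36; K' ⊕ opad = 33 a8 5c 5c 5c.
Inner hash: even-index sum = 278 mod 256 = 22; odd-index sum = 259 mod 256 = 3 → 16 03.
Outer hash (recomputed tag): even-index sum = 238 mod 256 = 238; odd-index sum = 282 mod 256 = 26 → ee 1a.
Recomputed tag = ee1a; claimed = a61a → mismatch.

invalid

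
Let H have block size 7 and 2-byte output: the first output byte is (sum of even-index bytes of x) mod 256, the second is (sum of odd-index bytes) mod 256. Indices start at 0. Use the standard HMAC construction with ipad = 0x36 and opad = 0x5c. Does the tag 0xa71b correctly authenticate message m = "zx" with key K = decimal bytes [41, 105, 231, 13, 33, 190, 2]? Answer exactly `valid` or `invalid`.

valid

Key decimal bytes [41, 105, 231, 13, 33, 190, 2] = 29 69 e7 0d 21 be 02 is exactly B = 7 bytes: K' = 29 69 e7 0d 21 be 02.
K' ⊕ ipad = 1f 5f d1 3b 17 88 34; K' ⊕ opad = 75 35 bb 51 7d e2 5e.
Inner hash: even-index sum = 435 mod 256 = 179; odd-index sum = 412 mod 256 = 156 → b3 9c.
Outer hash (recomputed tag): even-index sum = 679 mod 256 = 167; odd-index sum = 539 mod 256 = 27 → a7 1b.
Recomputed tag = a71b; claimed = a71b → match.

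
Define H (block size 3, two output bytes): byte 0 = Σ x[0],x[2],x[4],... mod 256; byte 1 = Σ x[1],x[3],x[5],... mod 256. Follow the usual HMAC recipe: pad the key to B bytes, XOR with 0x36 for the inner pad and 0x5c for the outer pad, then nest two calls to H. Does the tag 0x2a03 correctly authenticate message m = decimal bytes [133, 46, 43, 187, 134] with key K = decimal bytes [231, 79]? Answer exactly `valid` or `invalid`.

invalid

Key decimal bytes [231, 79] = e7 4f is 2 bytes ≤ B = 3; zero-pad to 3 bytes: K' = e7 4f 00.
K' ⊕ ipad = d1 79 36; K' ⊕ opad = bb 13 5c.
Inner hash: even-index sum = 496 mod 256 = 240; odd-index sum = 431 mod 256 = 175 → f0 af.
Outer hash (recomputed tag): even-index sum = 454 mod 256 = 198; odd-index sum = 259 mod 256 = 3 → c6 03.
Recomputed tag = c603; claimed = 2a03 → mismatch.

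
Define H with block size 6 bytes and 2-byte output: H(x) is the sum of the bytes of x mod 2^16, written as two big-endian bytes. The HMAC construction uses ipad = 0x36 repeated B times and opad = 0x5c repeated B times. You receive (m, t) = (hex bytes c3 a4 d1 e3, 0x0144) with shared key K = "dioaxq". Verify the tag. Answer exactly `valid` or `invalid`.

valid

Key "dioaxq" = 64 69 6f 61 78 71 is exactly B = 6 bytes: K' = 64 69 6f 61 78 71.
K' ⊕ ipad = 52 5f 59 57 4e 47; K' ⊕ opad = 38 35 33 3d 24 2d.
Inner hash: sum = 82+95+89+87+78+71+195+164+209+227 = 1297 → 05 11.
Outer hash (recomputed tag): sum = 56+53+51+61+36+45+5+17 = 324 → 01 44.
Recomputed tag = 0144; claimed = 0144 → match.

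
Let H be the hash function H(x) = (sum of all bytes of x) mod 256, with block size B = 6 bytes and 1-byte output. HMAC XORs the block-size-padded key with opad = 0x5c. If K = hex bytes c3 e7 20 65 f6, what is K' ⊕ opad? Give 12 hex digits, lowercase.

9fbb7c39aa5c

Key hex bytes c3 e7 20 65 f6 is 5 bytes ≤ B = 6; zero-pad to 6 bytes: K' = c3 e7 20 65 f6 00.
XOR each byte with 0x5c: c3⊕5c=9f, e7⊕5c=bb, 20⊕5c=7c, 65⊕5c=39, f6⊕5c=aa, 00⊕5c=5c.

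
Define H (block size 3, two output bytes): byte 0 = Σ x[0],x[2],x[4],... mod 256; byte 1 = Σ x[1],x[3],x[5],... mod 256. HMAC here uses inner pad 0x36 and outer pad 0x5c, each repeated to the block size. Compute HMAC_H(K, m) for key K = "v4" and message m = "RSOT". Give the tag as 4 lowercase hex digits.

2985

Key "v4" = 76 34 is 2 bytes ≤ B = 3; zero-pad to 3 bytes: K' = 76 34 00.
K' ⊕ ipad = 40 02 36.  K' ⊕ opad = 2a 68 5c.
Inner input = (K'⊕ipad) ∥ m = 40 02 36 ∥ 52 53 4f 54.
Inner hash: even-index sum = 285 mod 256 = 29; odd-index sum = 163 mod 256 = 163 → 1d a3.
Outer input = (K'⊕opad) ∥ inner = 2a 68 5c ∥ 1d a3.
Outer hash (tag): even-index sum = 297 mod 256 = 41; odd-index sum = 133 mod 256 = 133 → 29 85.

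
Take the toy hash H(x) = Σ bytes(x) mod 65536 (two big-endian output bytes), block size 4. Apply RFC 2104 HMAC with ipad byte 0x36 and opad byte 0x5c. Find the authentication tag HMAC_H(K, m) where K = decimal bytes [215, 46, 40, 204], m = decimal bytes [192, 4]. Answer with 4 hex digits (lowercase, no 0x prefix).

02d8

Key decimal bytes [215, 46, 40, 204] = d7 2e 28 cc is exactly B = 4 bytes: K' = d7 2e 28 cc.
K' ⊕ ipad = e1 18 1e fa.  K' ⊕ opad = 8b 72 74 90.
Inner input = (K'⊕ipad) ∥ m = e1 18 1e fa ∥ c0 04.
Inner hash: sum = 225+24+30+250+192+4 = 725 → 02 d5.
Outer input = (K'⊕opad) ∥ inner = 8b 72 74 90 ∥ 02 d5.
Outer hash (tag): sum = 139+114+116+144+2+213 = 728 → 02 d8.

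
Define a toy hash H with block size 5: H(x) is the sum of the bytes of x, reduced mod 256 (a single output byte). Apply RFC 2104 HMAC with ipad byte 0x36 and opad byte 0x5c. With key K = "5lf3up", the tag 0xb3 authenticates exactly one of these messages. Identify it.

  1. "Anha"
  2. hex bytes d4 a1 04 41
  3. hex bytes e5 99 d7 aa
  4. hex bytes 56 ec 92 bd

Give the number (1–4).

3

Key "5lf3up" = 35 6c 66 33 75 70 is 6 bytes > B = 5, so hash it first: H(key) = 1f, then zero-pad to 5 bytes: K' = 1f 00 00 00 00.
K' ⊕ ipad = 29 36 36 36 36; K' ⊕ opad = 43 5c 5c 5c 5c.
m1: inner = H(29 36 36 36 36 41 6e 68 61) = 79; tag = H(43 5c 5c 5c 5c 79) = 2c
m2: inner = H(29 36 36 36 36 d4 a1 04 41) = bb; tag = H(43 5c 5c 5c 5c bb) = 6e
m3: inner = H(29 36 36 36 36 e5 99 d7 aa) = 00; tag = H(43 5c 5c 5c 5c 00) = b3 ← matches
m4: inner = H(29 36 36 36 36 56 ec 92 bd) = 92; tag = H(43 5c 5c 5c 5c 92) = 45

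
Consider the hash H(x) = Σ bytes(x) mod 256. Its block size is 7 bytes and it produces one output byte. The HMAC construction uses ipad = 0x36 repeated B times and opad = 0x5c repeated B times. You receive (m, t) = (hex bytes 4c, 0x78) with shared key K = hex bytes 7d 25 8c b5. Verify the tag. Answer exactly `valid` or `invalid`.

Key hex bytes 7d 25 8c b5 is 4 bytes ≤ B = 7; zero-pad to 7 bytes: K' = 7d 25 8c b5 00 00 00.
K' ⊕ ipad = 4b 13 ba 83 36 36 36; K' ⊕ opad = 21 79 d0 e9 5c 5c 5c.
Inner hash: sum = 75+19+186+131+54+54+54+76 = 649; mod 256 = 137 → 89.
Outer hash (recomputed tag): sum = 33+121+208+233+92+92+92+137 = 1008; mod 256 = 240 → f0.
Recomputed tag = f0; claimed = 78 → mismatch.

invalid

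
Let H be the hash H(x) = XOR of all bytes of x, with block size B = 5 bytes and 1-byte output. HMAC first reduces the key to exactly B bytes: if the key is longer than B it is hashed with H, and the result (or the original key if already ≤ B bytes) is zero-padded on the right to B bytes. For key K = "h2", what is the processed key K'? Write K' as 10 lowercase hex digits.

6832000000

Key "h2" = 68 32 is 2 bytes ≤ B = 5; zero-pad to 5 bytes: K' = 68 32 00 00 00.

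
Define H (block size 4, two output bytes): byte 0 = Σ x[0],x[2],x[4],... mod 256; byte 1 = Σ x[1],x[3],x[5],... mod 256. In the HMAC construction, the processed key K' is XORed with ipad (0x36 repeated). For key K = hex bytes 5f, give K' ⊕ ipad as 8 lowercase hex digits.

69363636

Key hex bytes 5f is 1 byte ≤ B = 4; zero-pad to 4 bytes: K' = 5f 00 00 00.
XOR each byte with 0x36: 5f⊕36=69, 00⊕36=36, 00⊕36=36, 00⊕36=36.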